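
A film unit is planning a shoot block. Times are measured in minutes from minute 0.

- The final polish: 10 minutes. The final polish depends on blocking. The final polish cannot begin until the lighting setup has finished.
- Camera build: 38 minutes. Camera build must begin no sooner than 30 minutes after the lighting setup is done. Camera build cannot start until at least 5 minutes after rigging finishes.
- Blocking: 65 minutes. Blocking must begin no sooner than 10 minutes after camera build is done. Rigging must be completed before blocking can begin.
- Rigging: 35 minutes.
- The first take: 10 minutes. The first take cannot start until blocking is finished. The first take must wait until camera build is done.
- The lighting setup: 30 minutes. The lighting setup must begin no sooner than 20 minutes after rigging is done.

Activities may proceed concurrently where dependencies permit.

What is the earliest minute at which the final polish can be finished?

Rigging can start immediately at minute 0; it finishes at minute 35.
After rigging (finishes minute 35, plus 20-minute gap → minute 55), the lighting setup can start at minute 55 and finishes at minute 85.
For camera build: the lighting setup (finishes minute 85, plus 30-minute gap → minute 115); rigging (finishes minute 35, plus 5-minute gap → minute 40). Taking the maximum gives a start of minute 115, and it finishes at 115 + 38 = minute 153.
For blocking: camera build (finishes minute 153, plus 10-minute gap → minute 163); rigging (finishes minute 35). Taking the maximum gives a start of minute 163, and it finishes at 163 + 65 = minute 228.
The final polish needs all of blocking (finishes minute 228); the lighting setup (finishes minute 85). That puts its earliest start at minute 228; it finishes at 228 + 10 = minute 238.

238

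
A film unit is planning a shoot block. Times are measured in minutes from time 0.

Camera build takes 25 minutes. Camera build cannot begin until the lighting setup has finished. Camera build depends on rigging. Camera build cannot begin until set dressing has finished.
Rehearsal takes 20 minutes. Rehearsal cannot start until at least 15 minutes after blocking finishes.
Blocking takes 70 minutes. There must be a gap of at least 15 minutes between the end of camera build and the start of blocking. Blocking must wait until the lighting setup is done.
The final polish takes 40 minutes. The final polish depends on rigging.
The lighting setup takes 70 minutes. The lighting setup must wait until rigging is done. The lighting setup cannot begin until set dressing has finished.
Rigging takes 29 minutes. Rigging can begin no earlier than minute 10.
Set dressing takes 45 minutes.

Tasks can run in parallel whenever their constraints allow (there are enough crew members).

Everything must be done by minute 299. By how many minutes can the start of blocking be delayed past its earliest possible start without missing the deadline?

39

Set dressing has no prerequisites, so it starts at minute 0 and finishes at minute 45.
Rigging waits on its own release at minute 10, so it starts at minute 10 and finishes at 10 + 29 = minute 39.
The lighting setup cannot start until rigging (finishes minute 39); set dressing (finishes minute 45). The controlling bound is minute 45, so the lighting setup finishes at 45 + 70 = minute 115.
For camera build: the lighting setup (finishes minute 115); rigging (finishes minute 39); set dressing (finishes minute 45). Taking the maximum gives a start of minute 115, and it finishes at 115 + 25 = minute 140.
For blocking: camera build (finishes minute 140, plus 15-minute gap → minute 155); the lighting setup (finishes minute 115). Taking the maximum gives a start of minute 155, and it finishes at 155 + 70 = minute 225.

Working backward from the deadline:
To finish by minute 299, rehearsal (duration 20) must start no later than minute 279.
Since rehearsal (must start by minute 279, minus 15-minute gap → minute 264) depends on it, blocking must finish by minute 264. Backing off its 70-minute duration gives a latest start of minute 194.
So blocking can start as early as minute 155 and as late as minute 194, giving 194 − 155 = 39 minutes of slack.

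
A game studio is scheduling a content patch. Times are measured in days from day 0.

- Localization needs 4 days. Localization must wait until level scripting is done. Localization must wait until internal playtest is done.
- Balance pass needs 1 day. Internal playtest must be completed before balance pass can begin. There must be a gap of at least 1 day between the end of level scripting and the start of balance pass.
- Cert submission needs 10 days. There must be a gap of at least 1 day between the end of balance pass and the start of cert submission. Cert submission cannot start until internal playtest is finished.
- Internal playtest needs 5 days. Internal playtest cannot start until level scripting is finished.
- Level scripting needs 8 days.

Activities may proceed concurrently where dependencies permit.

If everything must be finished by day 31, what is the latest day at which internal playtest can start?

Cert submission must finish by day 31; it takes 10 days, so it must start by 31 − 10 = day 21.
Since cert submission (must start by day 21, minus 1-day gap → day 20) depends on it, balance pass must finish by day 20. Backing off its 1-day duration gives a latest start of day 19.
To finish by day 31, localization (duration 4) must start no later than day 27.
Internal playtest must finish in time for balance pass (must start by day 19); localization (must start by day 27); cert submission (must start by day 21). The tightest is day 19, so internal playtest must start by 19 − 5 = day 14.

14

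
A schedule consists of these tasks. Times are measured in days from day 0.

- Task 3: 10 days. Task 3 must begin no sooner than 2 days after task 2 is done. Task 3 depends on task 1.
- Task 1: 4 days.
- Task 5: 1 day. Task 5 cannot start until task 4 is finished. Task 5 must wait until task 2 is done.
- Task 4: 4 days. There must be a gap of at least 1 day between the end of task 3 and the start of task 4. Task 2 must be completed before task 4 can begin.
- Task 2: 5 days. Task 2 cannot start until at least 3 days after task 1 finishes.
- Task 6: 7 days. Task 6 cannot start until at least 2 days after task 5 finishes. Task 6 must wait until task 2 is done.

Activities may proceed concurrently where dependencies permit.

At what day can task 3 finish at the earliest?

Task 1 can start immediately at day 0; it finishes at day 4.
After task 1 (finishes day 4, plus 3-day gap → day 7), task 2 can start at day 7 and finishes at day 12.
For task 3: task 2 (finishes day 12, plus 2-day gap → day 14); task 1 (finishes day 4). Taking the maximum gives a start of day 14, and it finishes at 14 + 10 = day 24.

24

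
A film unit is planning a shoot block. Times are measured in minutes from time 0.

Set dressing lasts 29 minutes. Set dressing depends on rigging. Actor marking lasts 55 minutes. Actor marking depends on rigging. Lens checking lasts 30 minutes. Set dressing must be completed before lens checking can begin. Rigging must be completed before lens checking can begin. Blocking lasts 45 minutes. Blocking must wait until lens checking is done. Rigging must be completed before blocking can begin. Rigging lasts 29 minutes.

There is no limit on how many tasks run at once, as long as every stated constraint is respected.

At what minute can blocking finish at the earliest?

Rigging can start immediately at minute 0; it finishes at minute 29.
After rigging (finishes minute 29), set dressing can start at minute 29 and finishes at minute 58.
Lens checking has to wait for set dressing (finishes minute 58); rigging (finishes minute 29). The latest of these is minute 58, so lens checking runs minute 58 to 58 + 30 = minute 88.
Blocking cannot start until lens checking (finishes minute 88); rigging (finishes minute 29). The controlling bound is minute 88, so blocking finishes at 88 + 45 = minute 133.

133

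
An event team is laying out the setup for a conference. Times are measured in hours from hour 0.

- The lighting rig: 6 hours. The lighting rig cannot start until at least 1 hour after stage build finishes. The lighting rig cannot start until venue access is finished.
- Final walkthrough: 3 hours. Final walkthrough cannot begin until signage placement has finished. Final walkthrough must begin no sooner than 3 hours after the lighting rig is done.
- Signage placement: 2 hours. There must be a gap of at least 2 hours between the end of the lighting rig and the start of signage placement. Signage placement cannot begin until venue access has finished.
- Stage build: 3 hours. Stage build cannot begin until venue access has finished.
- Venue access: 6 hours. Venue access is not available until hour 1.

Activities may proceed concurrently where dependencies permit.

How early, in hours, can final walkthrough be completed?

24

After its own release at hour 1, venue access can start at hour 1 and finishes at hour 7.
Stage build cannot begin until venue access (finishes hour 7). It runs from hour 7 to 7 + 3 = hour 10.
The lighting rig cannot start until stage build (finishes hour 10, plus 1-hour gap → hour 11); venue access (finishes hour 7). The controlling bound is hour 11, so the lighting rig finishes at 11 + 6 = hour 17.
Signage placement has to wait for the lighting rig (finishes hour 17, plus 2-hour gap → hour 19); venue access (finishes hour 7). The latest of these is hour 19, so signage placement runs hour 19 to 19 + 2 = hour 21.
Final walkthrough cannot start until signage placement (finishes hour 21); the lighting rig (finishes hour 17, plus 3-hour gap → hour 20). The controlling bound is hour 21, so final walkthrough finishes at 21 + 3 = hour 24.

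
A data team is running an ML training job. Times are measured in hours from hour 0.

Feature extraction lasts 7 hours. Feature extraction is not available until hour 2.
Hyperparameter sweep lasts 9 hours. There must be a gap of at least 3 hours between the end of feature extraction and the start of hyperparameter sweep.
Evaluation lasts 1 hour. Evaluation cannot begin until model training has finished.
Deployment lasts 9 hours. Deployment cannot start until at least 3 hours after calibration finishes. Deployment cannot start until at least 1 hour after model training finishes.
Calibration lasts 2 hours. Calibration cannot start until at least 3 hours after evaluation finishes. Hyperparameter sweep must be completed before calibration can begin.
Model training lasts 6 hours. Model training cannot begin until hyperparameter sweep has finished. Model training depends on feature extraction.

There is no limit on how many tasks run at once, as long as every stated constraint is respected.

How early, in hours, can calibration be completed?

Feature extraction waits on its own release at hour 2, so it starts at hour 2 and finishes at 2 + 7 = hour 9.
After feature extraction (finishes hour 9, plus 3-hour gap → hour 12), hyperparameter sweep can start at hour 12 and finishes at hour 21.
For model training: hyperparameter sweep (finishes hour 21); feature extraction (finishes hour 9). Taking the maximum gives a start of hour 21, and it finishes at 21 + 6 = hour 27.
After model training (finishes hour 27), evaluation can start at hour 27 and finishes at hour 28.
Calibration has to wait for evaluation (finishes hour 28, plus 3-hour gap → hour 31); hyperparameter sweep (finishes hour 21). The latest of these is hour 31, so calibration runs hour 31 to 31 + 2 = hour 33.

33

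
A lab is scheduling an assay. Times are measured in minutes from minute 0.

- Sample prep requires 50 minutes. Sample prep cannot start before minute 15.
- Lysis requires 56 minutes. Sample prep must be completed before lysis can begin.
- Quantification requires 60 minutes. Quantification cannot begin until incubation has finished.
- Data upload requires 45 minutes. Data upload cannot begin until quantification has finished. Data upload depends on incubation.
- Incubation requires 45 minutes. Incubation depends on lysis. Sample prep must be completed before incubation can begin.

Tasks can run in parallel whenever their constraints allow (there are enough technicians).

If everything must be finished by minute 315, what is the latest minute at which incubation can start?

165

Nothing follows data upload; the deadline of minute 315 is its only limit. It must start by 315 − 45 = minute 270.
Since data upload (must start by minute 270) depends on it, quantification must finish by minute 270. Backing off its 60-minute duration gives a latest start of minute 210.
Incubation must finish in time for quantification (must start by minute 210); data upload (must start by minute 270). The tightest is minute 210, so incubation must start by 210 − 45 = minute 165.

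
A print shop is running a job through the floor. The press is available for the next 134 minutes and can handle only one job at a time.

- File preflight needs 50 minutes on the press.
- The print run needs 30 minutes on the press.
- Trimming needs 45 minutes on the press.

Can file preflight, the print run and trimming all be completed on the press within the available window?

Running back to back, the jobs need 50 + 30 + 45 = 125 minutes on the press.
Since 125 ≤ 134, they fit within the window.

Yes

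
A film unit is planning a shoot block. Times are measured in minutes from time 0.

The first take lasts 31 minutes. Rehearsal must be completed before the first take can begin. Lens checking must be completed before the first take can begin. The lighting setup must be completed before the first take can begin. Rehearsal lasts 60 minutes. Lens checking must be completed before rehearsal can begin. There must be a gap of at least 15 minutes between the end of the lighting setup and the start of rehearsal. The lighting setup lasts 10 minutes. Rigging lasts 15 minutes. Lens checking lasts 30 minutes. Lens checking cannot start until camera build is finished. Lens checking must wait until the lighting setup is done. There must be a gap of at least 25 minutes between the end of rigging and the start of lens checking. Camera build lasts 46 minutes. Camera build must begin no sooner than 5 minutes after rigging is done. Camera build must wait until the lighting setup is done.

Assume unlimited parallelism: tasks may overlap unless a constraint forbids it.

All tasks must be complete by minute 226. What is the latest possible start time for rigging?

To finish by minute 226, the first take (duration 31) must start no later than minute 195.
Rehearsal must finish before the first take (must start by minute 195). With a 60-minute duration, rehearsal must start by 195 − 60 = minute 135.
Lens checking has several dependents: rehearsal (must start by minute 135); the first take (must start by minute 195). The earliest of those limits is minute 135, so lens checking must start by 135 − 30 = minute 105.
Camera build has to be done before lens checking (must start by minute 105). That means finishing by minute 105, i.e. starting by 105 − 46 = minute 59.
Rigging feeds camera build (must start by minute 59, minus 5-minute gap → minute 54); lens checking (must start by minute 105, minus 25-minute gap → minute 80). Taking the minimum, rigging must finish by minute 54 and start by 54 − 15 = minute 39.

39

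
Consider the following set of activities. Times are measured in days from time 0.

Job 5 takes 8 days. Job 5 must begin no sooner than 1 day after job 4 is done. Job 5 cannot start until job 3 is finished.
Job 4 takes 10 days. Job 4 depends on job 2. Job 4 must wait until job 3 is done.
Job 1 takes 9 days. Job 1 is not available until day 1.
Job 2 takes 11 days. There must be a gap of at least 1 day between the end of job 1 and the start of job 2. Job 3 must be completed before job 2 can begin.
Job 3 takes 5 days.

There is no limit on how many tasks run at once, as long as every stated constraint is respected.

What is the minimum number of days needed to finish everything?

41

Nothing blocks job 3, so it runs from day 0 to day 5.
Job 1 cannot begin until its own release at day 1. It runs from day 1 to 1 + 9 = day 10.
Job 2 cannot start until job 1 (finishes day 10, plus 1-day gap → day 11); job 3 (finishes day 5). The controlling bound is day 11, so job 2 finishes at 11 + 11 = day 22.
Job 4 has to wait for job 2 (finishes day 22); job 3 (finishes day 5). The latest of these is day 22, so job 4 runs day 22 to 22 + 10 = day 32.
For job 5: job 4 (finishes day 32, plus 1-day gap → day 33); job 3 (finishes day 5). Taking the maximum gives a start of day 33, and it finishes at 33 + 8 = day 41.
All tasks are finished once the last one completes. Finish times: Job 1 at 10, Job 2 at 22, Job 3 at 5, Job 4 at 32, Job 5 at 41. The latest is day 41.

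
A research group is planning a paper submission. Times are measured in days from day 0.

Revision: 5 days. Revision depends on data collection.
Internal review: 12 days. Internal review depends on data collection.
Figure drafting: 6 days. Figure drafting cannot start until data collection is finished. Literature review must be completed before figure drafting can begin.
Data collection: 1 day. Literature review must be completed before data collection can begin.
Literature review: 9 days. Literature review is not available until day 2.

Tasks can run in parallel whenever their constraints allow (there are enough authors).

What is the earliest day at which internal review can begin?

Literature review cannot begin until its own release at day 2. It runs from day 2 to 2 + 9 = day 11.
Data collection cannot begin until literature review (finishes day 11). It runs from day 11 to 11 + 1 = day 12.
Internal review waits on data collection (finishes day 12), so the earliest it can start is day 12.

12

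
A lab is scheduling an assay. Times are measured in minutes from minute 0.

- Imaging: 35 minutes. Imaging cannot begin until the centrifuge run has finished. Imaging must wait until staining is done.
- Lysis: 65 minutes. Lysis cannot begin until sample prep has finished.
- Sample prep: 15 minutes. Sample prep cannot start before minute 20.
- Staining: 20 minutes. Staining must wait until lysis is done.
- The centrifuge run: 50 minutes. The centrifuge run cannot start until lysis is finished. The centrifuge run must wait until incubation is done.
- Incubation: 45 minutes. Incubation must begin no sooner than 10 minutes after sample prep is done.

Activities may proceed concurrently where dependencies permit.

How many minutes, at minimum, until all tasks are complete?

Sample prep waits on its own release at minute 20, so it starts at minute 20 and finishes at 20 + 15 = minute 35.
After sample prep (finishes minute 35, plus 10-minute gap → minute 45), incubation can start at minute 45 and finishes at minute 90.
Lysis waits on sample prep (finishes minute 35), so it starts at minute 35 and finishes at 35 + 65 = minute 100.
After lysis (finishes minute 100), staining can start at minute 100 and finishes at minute 120.
The centrifuge run needs all of lysis (finishes minute 100); incubation (finishes minute 90). That puts its earliest start at minute 100; it finishes at 100 + 50 = minute 150.
Imaging needs all of the centrifuge run (finishes minute 150); staining (finishes minute 120). That puts its earliest start at minute 150; it finishes at 150 + 35 = minute 185.
All tasks are finished once the last one completes. Finish times: Sample prep at 35, Lysis at 100, Incubation at 90, The centrifuge run at 150, Staining at 120, Imaging at 185. The latest is minute 185.

185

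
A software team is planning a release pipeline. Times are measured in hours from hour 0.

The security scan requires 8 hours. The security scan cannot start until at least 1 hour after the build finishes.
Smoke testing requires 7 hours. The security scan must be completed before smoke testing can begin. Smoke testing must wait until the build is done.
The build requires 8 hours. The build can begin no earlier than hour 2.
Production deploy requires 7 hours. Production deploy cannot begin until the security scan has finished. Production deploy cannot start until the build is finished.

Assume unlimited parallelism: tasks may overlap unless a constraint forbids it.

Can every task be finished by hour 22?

No

After its own release at hour 2, the build can start at hour 2 and finishes at hour 10.
The security scan cannot begin until the build (finishes hour 10, plus 1-hour gap → hour 11). It runs from hour 11 to 11 + 8 = hour 19.
Production deploy needs all of the security scan (finishes hour 19); the build (finishes hour 10). That puts its earliest start at hour 19; it finishes at 19 + 7 = hour 26.
Smoke testing needs all of the security scan (finishes hour 19); the build (finishes hour 10). That puts its earliest start at hour 19; it finishes at 19 + 7 = hour 26.
The earliest everything can be done is hour 26, which is after the deadline of 22, so it is not possible.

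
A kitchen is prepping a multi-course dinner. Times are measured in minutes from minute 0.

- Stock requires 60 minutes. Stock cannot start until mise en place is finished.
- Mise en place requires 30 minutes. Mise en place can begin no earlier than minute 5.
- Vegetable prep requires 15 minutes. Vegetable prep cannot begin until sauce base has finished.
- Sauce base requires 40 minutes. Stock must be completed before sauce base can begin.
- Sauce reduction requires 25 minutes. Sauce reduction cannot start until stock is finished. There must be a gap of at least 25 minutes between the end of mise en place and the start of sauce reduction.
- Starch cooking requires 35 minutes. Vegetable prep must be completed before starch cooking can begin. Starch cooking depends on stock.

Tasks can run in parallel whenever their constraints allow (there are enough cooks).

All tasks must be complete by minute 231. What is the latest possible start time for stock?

Starch cooking has no dependents, so it just needs to finish by minute 231. Starting by 231 − 35 = minute 196 achieves that.
Since starch cooking (must start by minute 196) depends on it, vegetable prep must finish by minute 196. Backing off its 15-minute duration gives a latest start of minute 181.
Since vegetable prep (must start by minute 181) depends on it, sauce base must finish by minute 181. Backing off its 40-minute duration gives a latest start of minute 141.
Sauce reduction has no dependents, so it just needs to finish by minute 231. Starting by 231 − 25 = minute 206 achieves that.
For stock: sauce base (must start by minute 141); sauce reduction (must start by minute 206); starch cooking (must start by minute 196). The most restrictive is minute 141; with a 60-minute duration, stock must start by minute 81.

81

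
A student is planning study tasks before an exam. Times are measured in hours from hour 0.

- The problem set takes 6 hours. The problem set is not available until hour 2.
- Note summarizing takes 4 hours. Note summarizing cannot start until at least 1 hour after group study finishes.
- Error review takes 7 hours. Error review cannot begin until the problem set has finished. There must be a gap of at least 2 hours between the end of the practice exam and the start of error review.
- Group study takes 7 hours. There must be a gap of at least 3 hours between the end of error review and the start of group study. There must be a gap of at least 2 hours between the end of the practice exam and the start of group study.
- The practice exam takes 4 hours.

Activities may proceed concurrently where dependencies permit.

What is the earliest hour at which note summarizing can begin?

26

The practice exam has no prerequisites, so it starts at hour 0 and finishes at hour 4.
After its own release at hour 2, the problem set can start at hour 2 and finishes at hour 8.
For error review: the problem set (finishes hour 8); the practice exam (finishes hour 4, plus 2-hour gap → hour 6). Taking the maximum gives a start of hour 8, and it finishes at 8 + 7 = hour 15.
Group study has to wait for error review (finishes hour 15, plus 3-hour gap → hour 18); the practice exam (finishes hour 4, plus 2-hour gap → hour 6). The latest of these is hour 18, so group study runs hour 18 to 18 + 7 = hour 25.
Note summarizing waits on group study (finishes hour 25, plus 1-hour gap → hour 26), so the earliest it can start is hour 26.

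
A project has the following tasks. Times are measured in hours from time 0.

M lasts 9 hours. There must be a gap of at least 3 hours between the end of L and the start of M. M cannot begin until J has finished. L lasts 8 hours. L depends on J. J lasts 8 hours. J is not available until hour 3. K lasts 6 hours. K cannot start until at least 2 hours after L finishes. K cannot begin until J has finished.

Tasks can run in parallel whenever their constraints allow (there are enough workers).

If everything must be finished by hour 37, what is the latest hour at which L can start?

K must finish by hour 37; it takes 6 hours, so it must start by 37 − 6 = hour 31.
Nothing follows M; the deadline of hour 37 is its only limit. It must start by 37 − 9 = hour 28.
L has several dependents: K (must start by hour 31, minus 2-hour gap → hour 29); M (must start by hour 28, minus 3-hour gap → hour 25). The earliest of those limits is hour 25, so L must start by 25 − 8 = hour 17.

17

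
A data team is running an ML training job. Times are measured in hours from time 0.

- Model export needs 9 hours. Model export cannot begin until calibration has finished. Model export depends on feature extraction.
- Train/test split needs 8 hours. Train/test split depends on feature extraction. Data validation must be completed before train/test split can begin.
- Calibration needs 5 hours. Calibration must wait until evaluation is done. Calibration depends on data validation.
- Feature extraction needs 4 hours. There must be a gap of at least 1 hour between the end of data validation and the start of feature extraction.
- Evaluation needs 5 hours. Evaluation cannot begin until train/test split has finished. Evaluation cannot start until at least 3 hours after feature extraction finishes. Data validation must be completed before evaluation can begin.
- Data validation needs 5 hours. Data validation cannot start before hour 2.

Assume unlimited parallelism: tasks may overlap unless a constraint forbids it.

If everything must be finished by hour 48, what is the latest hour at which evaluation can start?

29

Nothing follows model export; the deadline of hour 48 is its only limit. It must start by 48 − 9 = hour 39.
Since model export (must start by hour 39) depends on it, calibration must finish by hour 39. Backing off its 5-hour duration gives a latest start of hour 34.
Evaluation has to be done before calibration (must start by hour 34). That means finishing by hour 34, i.e. starting by 34 − 5 = hour 29.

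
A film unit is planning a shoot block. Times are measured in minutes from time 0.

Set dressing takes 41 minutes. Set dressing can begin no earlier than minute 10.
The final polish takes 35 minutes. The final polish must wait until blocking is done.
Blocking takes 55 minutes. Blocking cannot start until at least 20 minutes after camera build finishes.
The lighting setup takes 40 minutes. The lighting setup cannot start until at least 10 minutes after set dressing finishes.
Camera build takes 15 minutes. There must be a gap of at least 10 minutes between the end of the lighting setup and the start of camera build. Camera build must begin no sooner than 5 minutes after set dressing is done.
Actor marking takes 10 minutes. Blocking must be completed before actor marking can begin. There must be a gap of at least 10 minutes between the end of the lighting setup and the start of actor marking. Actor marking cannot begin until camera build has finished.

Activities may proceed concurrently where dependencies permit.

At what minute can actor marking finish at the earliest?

211

Set dressing cannot begin until its own release at minute 10. It runs from minute 10 to 10 + 41 = minute 51.
The lighting setup cannot begin until set dressing (finishes minute 51, plus 10-minute gap → minute 61). It runs from minute 61 to 61 + 40 = minute 101.
Camera build cannot start until the lighting setup (finishes minute 101, plus 10-minute gap → minute 111); set dressing (finishes minute 51, plus 5-minute gap → minute 56). The controlling bound is minute 111, so camera build finishes at 111 + 15 = minute 126.
Blocking cannot begin until camera build (finishes minute 126, plus 20-minute gap → minute 146). It runs from minute 146 to 146 + 55 = minute 201.
Actor marking needs all of blocking (finishes minute 201); the lighting setup (finishes minute 101, plus 10-minute gap → minute 111); camera build (finishes minute 126). That puts its earliest start at minute 201; it finishes at 201 + 10 = minute 211.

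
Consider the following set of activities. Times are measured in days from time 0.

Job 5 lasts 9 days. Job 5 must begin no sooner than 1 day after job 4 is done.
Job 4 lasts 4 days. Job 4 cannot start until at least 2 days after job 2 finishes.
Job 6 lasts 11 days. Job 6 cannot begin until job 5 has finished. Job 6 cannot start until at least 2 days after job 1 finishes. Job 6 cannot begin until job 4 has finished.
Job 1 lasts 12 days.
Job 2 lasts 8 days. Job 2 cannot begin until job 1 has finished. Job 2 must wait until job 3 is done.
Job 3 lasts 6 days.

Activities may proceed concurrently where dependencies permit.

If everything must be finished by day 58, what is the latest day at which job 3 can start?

Job 6 has no dependents, so it just needs to finish by day 58. Starting by 58 − 11 = day 47 achieves that.
Job 5 must finish before job 6 (must start by day 47). With a 9-day duration, job 5 must start by 47 − 9 = day 38.
Job 4 must finish in time for job 5 (must start by day 38, minus 1-day gap → day 37); job 6 (must start by day 47). The tightest is day 37, so job 4 must start by 37 − 4 = day 33.
Job 2 feeds into job 4 (must start by day 33, minus 2-day gap → day 31); so job 2 must finish by day 31 and therefore start by day 23.
Job 3 has to be done before job 2 (must start by day 23). That means finishing by day 23, i.e. starting by 23 − 6 = day 17.

17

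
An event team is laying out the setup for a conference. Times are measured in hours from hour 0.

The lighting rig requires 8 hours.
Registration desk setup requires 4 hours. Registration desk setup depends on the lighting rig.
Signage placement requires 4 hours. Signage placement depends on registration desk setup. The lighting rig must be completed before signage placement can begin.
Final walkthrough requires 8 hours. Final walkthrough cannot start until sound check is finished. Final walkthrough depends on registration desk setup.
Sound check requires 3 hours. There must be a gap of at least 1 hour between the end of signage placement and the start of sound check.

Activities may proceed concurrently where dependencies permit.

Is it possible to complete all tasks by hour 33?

Yes

The lighting rig has no prerequisites, so it starts at hour 0 and finishes at hour 8.
After the lighting rig (finishes hour 8), registration desk setup can start at hour 8 and finishes at hour 12.
Signage placement cannot start until registration desk setup (finishes hour 12); the lighting rig (finishes hour 8). The controlling bound is hour 12, so signage placement finishes at 12 + 4 = hour 16.
Sound check waits on signage placement (finishes hour 16, plus 1-hour gap → hour 17), so it starts at hour 17 and finishes at 17 + 3 = hour 20.
Final walkthrough has to wait for sound check (finishes hour 20); registration desk setup (finishes hour 12). The latest of these is hour 20, so final walkthrough runs hour 20 to 20 + 8 = hour 28.
Every task is finished by hour 28, which is no later than the deadline of 33, so the schedule is feasible.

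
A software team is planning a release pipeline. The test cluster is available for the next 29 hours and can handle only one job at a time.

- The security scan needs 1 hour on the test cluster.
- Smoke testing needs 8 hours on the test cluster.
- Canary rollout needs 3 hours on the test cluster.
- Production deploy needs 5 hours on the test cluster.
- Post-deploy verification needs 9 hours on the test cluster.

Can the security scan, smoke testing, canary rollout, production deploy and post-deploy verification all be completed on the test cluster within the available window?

Running back to back, the jobs need 1 + 8 + 3 + 5 + 9 = 26 hours on the test cluster.
Since 26 ≤ 29, they fit within the window.

Yes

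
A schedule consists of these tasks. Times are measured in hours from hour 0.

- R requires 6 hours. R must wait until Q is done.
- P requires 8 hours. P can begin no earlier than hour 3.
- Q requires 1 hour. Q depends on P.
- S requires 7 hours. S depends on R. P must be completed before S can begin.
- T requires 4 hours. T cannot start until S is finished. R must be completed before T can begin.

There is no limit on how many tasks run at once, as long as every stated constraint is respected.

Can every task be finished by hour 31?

Yes

P cannot begin until its own release at hour 3. It runs from hour 3 to 3 + 8 = hour 11.
Q waits on P (finishes hour 11), so it starts at hour 11 and finishes at 11 + 1 = hour 12.
After Q (finishes hour 12), R can start at hour 12 and finishes at hour 18.
S has to wait for R (finishes hour 18); P (finishes hour 11). The latest of these is hour 18, so S runs hour 18 to 18 + 7 = hour 25.
T cannot start until S (finishes hour 25); R (finishes hour 18). The controlling bound is hour 25, so T finishes at 25 + 4 = hour 29.
Every task is finished by hour 29, which is no later than the deadline of 31, so the schedule is feasible.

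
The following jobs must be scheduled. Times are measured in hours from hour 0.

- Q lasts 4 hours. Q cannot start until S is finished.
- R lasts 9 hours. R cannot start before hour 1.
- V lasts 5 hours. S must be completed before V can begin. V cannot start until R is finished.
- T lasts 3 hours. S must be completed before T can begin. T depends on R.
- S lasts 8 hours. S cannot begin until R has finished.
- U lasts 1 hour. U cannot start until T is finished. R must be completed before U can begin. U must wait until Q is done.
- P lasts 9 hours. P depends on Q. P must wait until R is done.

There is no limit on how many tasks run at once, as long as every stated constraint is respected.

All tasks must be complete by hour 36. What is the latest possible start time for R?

6

P has no dependents, so it just needs to finish by hour 36. Starting by 36 − 9 = hour 27 achieves that.
U has no dependents, so it just needs to finish by hour 36. Starting by 36 − 1 = hour 35 achieves that.
Q feeds P (must start by hour 27); U (must start by hour 35). Taking the minimum, Q must finish by hour 27 and start by 27 − 4 = hour 23.
Since U (must start by hour 35) depends on it, T must finish by hour 35. Backing off its 3-hour duration gives a latest start of hour 32.
V has no dependents, so it just needs to finish by hour 36. Starting by 36 − 5 = hour 31 achieves that.
For S: Q (must start by hour 23); T (must start by hour 32); V (must start by hour 31). The most restrictive is hour 23; with an 8-hour duration, S must start by hour 15.
For R: P (must start by hour 27); S (must start by hour 15); T (must start by hour 32); U (must start by hour 35); V (must start by hour 31). The most restrictive is hour 15; with a 9-hour duration, R must start by hour 6.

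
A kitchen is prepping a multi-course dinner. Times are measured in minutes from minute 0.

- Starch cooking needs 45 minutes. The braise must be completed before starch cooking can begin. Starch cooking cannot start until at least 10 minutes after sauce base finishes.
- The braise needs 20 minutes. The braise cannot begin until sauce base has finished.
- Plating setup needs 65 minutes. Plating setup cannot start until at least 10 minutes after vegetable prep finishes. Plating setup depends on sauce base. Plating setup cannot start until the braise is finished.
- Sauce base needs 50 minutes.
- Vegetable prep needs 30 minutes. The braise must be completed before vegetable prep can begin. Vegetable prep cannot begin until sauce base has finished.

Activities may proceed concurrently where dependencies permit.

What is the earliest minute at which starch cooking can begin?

Nothing blocks sauce base, so it runs from minute 0 to minute 50.
The braise waits on sauce base (finishes minute 50), so it starts at minute 50 and finishes at 50 + 20 = minute 70.
Starch cooking waits on the braise (finishes minute 70); sauce base (finishes minute 50, plus 10-minute gap → minute 60). The latest of these is minute 70, which is the earliest starch cooking can start.

70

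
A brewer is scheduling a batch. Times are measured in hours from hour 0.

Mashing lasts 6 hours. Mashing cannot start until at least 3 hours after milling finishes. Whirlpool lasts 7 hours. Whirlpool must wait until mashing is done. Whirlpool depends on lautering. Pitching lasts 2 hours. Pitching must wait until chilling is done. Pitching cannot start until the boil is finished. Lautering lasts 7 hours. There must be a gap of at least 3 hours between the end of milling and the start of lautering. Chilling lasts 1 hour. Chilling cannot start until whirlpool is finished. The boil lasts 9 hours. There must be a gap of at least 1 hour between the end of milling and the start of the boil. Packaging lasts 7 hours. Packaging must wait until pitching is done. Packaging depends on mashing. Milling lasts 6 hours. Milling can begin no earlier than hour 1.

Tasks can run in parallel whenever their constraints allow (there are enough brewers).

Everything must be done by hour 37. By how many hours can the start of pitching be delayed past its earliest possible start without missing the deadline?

Milling cannot begin until its own release at hour 1. It runs from hour 1 to 1 + 6 = hour 7.
The boil waits on milling (finishes hour 7, plus 1-hour gap → hour 8), so it starts at hour 8 and finishes at 8 + 9 = hour 17.
Lautering waits on milling (finishes hour 7, plus 3-hour gap → hour 10), so it starts at hour 10 and finishes at 10 + 7 = hour 17.
Mashing cannot begin until milling (finishes hour 7, plus 3-hour gap → hour 10). It runs from hour 10 to 10 + 6 = hour 16.
Whirlpool has to wait for mashing (finishes hour 16); lautering (finishes hour 17). The latest of these is hour 17, so whirlpool runs hour 17 to 17 + 7 = hour 24.
After whirlpool (finishes hour 24), chilling can start at hour 24 and finishes at hour 25.
Pitching has to wait for chilling (finishes hour 25); the boil (finishes hour 17). The latest of these is hour 25, so pitching runs hour 25 to 25 + 2 = hour 27.

Working backward from the deadline:
Nothing follows packaging; the deadline of hour 37 is its only limit. It must start by 37 − 7 = hour 30.
Pitching must finish before packaging (must start by hour 30). With a 2-hour duration, pitching must start by 30 − 2 = hour 28.
So pitching can start as early as hour 25 and as late as hour 28, giving 28 − 25 = 3 hours of slack.

3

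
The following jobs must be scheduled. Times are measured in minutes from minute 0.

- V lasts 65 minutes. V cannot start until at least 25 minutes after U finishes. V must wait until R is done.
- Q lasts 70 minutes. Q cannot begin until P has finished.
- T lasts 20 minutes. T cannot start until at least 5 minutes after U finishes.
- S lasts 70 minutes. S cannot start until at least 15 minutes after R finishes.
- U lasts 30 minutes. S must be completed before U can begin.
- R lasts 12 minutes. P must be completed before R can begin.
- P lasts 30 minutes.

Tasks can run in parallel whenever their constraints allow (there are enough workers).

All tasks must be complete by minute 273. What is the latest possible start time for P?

Q must finish by minute 273; it takes 70 minutes, so it must start by 273 − 70 = minute 203.
T has no dependents, so it just needs to finish by minute 273. Starting by 273 − 20 = minute 253 achieves that.
Nothing follows V; the deadline of minute 273 is its only limit. It must start by 273 − 65 = minute 208.
U has several dependents: T (must start by minute 253, minus 5-minute gap → minute 248); V (must start by minute 208, minus 25-minute gap → minute 183). The earliest of those limits is minute 183, so U must start by 183 − 30 = minute 153.
S must finish before U (must start by minute 153). With a 70-minute duration, S must start by 153 − 70 = minute 83.
For R: S (must start by minute 83, minus 15-minute gap → minute 68); V (must start by minute 208). The most restrictive is minute 68; with a 12-minute duration, R must start by minute 56.
P feeds Q (must start by minute 203); R (must start by minute 56). Taking the minimum, P must finish by minute 56 and start by 56 − 30 = minute 26.

26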